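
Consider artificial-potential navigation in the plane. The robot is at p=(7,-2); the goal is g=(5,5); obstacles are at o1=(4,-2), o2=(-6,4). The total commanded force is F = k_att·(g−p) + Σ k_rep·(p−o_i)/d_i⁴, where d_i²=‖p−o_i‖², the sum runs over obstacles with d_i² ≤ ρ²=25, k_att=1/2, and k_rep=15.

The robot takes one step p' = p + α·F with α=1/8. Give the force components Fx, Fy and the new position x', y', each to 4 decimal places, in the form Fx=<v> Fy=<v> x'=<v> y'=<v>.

Fx=-0.4444 Fy=3.5000 x'=6.9444 y'=-1.5625

F_att = 1/2·(g−p) = 1/2·(-2,7) = (-1.0000,3.5000)
o1: d²=9 ≤ ρ²=25; F_rep = 15·(3,0)/9² = (0.5556,0.0000)
o2: d²=205 > ρ²=25 → inactive
F = F_att + ΣF_rep = (-0.4444,3.5000)
p' = p + 1/8·F = (6.9444,-1.5625)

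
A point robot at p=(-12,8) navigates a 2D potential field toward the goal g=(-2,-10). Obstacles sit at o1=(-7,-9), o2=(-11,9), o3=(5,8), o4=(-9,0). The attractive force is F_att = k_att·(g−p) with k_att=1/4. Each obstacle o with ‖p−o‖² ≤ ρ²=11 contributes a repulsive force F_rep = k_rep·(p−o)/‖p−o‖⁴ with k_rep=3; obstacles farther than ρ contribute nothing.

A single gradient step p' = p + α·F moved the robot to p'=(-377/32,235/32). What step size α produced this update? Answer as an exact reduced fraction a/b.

α = 1/8

F_att = 1/4·(g−p) = 1/4·(10,-18) = (2.5000,-4.5000)
o1: d²=314 > ρ²=11 → inactive
o2: d²=2 ≤ ρ²=11; F_rep = 3·(-1,-1)/2² = (-0.7500,-0.7500)
o3: d²=289 > ρ²=11 → inactive
o4: d²=73 > ρ²=11 → inactive
F = F_att + ΣF_rep = (1.7500,-5.2500)
Δp = p'−p = (0.2188,-0.6562); α = Δx/Fx = (7/32) / (7/4) = 1/8
check: Δy/Fy = (-21/32) / (-21/4) = 1/8 ✓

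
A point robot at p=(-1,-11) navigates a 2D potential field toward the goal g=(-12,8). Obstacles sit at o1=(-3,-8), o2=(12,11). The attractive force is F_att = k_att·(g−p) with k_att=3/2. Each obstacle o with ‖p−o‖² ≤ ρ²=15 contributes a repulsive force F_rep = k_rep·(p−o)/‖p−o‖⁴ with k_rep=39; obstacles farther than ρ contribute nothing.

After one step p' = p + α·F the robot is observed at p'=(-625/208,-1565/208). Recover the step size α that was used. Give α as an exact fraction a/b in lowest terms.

α = 1/8

F_att = 3/2·(g−p) = 3/2·(-11,19) = (-16.5000,28.5000)
o1: d²=13 ≤ ρ²=15; F_rep = 39·(2,-3)/13² = (0.4615,-0.6923)
o2: d²=653 > ρ²=15 → inactive
F = F_att + ΣF_rep = (-16.0385,27.8077)
Δp = p'−p = (-2.0048,3.4760); α = Δx/Fx = (-417/208) / (-417/26) = 1/8
check: Δy/Fy = (723/208) / (723/26) = 1/8 ✓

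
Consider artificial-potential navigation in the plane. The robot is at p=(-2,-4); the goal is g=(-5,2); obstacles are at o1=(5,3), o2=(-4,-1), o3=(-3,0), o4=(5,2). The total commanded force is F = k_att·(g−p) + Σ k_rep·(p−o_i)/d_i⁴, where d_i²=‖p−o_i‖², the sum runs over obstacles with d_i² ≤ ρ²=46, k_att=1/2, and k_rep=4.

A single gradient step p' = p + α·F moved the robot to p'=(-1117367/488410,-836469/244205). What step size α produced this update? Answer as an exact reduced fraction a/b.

α = 1/5

F_att = 1/2·(g−p) = 1/2·(-3,6) = (-1.5000,3.0000)
o1: d²=98 > ρ²=46 → inactive
o2: d²=13 ≤ ρ²=46; F_rep = 4·(2,-3)/13² = (0.0473,-0.0710)
o3: d²=17 ≤ ρ²=46; F_rep = 4·(1,-4)/17² = (0.0138,-0.0554)
o4: d²=85 > ρ²=46 → inactive
F = F_att + ΣF_rep = (-1.4388,2.8736)
Δp = p'−p = (-0.2878,0.5747); α = Δx/Fx = (-140547/488410) / (-140547/97682) = 1/5
check: Δy/Fy = (140351/244205) / (140351/48841) = 1/5 ✓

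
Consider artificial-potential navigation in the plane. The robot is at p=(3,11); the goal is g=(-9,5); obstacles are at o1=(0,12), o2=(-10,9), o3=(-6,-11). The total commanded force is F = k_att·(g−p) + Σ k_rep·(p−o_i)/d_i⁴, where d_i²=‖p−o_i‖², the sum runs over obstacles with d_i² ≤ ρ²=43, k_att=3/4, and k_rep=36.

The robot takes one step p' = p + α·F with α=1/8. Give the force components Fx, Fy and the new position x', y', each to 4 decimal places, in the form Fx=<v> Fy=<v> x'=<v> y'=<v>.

F_att = 3/4·(g−p) = 3/4·(-12,-6) = (-9.0000,-4.5000)
o1: d²=10 ≤ ρ²=43; F_rep = 36·(3,-1)/10² = (1.0800,-0.3600)
o2: d²=173 > ρ²=43 → inactive
o3: d²=565 > ρ²=43 → inactive
F = F_att + ΣF_rep = (-7.9200,-4.8600)
p' = p + 1/8·F = (2.0100,10.3925)

Fx=-7.9200 Fy=-4.8600 x'=2.0100 y'=10.3925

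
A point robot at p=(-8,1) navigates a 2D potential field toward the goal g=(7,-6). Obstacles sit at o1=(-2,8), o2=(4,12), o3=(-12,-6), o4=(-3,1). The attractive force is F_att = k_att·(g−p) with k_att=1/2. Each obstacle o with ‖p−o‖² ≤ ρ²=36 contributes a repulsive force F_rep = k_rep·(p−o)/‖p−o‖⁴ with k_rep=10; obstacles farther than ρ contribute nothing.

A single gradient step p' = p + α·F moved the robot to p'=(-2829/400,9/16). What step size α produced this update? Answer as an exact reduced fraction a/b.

α = 1/8

F_att = 1/2·(g−p) = 1/2·(15,-7) = (7.5000,-3.5000)
o1: d²=85 > ρ²=36 → inactive
o2: d²=265 > ρ²=36 → inactive
o3: d²=65 > ρ²=36 → inactive
o4: d²=25 ≤ ρ²=36; F_rep = 10·(-5,0)/25² = (-0.0800,0.0000)
F = F_att + ΣF_rep = (7.4200,-3.5000)
Δp = p'−p = (0.9275,-0.4375); α = Δx/Fx = (371/400) / (371/50) = 1/8
check: Δy/Fy = (-7/16) / (-7/2) = 1/8 ✓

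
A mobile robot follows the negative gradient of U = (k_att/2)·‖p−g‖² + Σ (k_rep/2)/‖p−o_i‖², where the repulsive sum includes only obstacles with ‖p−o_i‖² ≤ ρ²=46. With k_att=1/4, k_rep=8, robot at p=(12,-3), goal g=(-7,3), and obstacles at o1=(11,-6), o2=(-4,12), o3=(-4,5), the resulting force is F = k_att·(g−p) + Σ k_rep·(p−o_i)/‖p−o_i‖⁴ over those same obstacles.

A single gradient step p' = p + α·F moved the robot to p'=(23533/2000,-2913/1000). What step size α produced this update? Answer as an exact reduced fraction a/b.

α = 1/20

F_att = 1/4·(g−p) = 1/4·(-19,6) = (-4.7500,1.5000)
o1: d²=10 ≤ ρ²=46; F_rep = 8·(1,3)/10² = (0.0800,0.2400)
o2: d²=481 > ρ²=46 → inactive
o3: d²=320 > ρ²=46 → inactive
F = F_att + ΣF_rep = (-4.6700,1.7400)
Δp = p'−p = (-0.2335,0.0870); α = Δx/Fx = (-467/2000) / (-467/100) = 1/20
check: Δy/Fy = (87/1000) / (87/50) = 1/20 ✓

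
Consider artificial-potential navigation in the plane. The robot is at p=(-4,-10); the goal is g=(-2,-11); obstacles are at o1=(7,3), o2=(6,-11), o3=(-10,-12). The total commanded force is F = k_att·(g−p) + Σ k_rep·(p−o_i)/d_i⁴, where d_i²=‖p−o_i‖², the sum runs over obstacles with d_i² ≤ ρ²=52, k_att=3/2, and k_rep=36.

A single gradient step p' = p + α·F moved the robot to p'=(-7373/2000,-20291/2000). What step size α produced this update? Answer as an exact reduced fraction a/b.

α = 1/10

F_att = 3/2·(g−p) = 3/2·(2,-1) = (3.0000,-1.5000)
o1: d²=290 > ρ²=52 → inactive
o2: d²=101 > ρ²=52 → inactive
o3: d²=40 ≤ ρ²=52; F_rep = 36·(6,2)/40² = (0.1350,0.0450)
F = F_att + ΣF_rep = (3.1350,-1.4550)
Δp = p'−p = (0.3135,-0.1455); α = Δx/Fx = (627/2000) / (627/200) = 1/10
check: Δy/Fy = (-291/2000) / (-291/200) = 1/10 ✓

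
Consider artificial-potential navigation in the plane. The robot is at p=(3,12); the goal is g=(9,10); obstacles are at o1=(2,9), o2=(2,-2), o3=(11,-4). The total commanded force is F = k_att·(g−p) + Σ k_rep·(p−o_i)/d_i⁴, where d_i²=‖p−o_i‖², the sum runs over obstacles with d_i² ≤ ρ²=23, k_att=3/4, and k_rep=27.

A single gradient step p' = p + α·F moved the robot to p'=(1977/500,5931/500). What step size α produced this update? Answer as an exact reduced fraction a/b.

α = 1/5

F_att = 3/4·(g−p) = 3/4·(6,-2) = (4.5000,-1.5000)
o1: d²=10 ≤ ρ²=23; F_rep = 27·(1,3)/10² = (0.2700,0.8100)
o2: d²=197 > ρ²=23 → inactive
o3: d²=320 > ρ²=23 → inactive
F = F_att + ΣF_rep = (4.7700,-0.6900)
Δp = p'−p = (0.9540,-0.1380); α = Δx/Fx = (477/500) / (477/100) = 1/5
check: Δy/Fy = (-69/500) / (-69/100) = 1/5 ✓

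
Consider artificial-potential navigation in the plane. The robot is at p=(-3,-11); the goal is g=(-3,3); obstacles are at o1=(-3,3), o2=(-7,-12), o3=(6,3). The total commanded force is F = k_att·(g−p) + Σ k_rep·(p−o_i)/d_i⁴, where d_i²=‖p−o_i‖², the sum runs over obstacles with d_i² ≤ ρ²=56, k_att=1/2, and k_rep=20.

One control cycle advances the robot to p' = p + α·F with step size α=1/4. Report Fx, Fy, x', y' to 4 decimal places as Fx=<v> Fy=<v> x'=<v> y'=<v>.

Fx=0.2768 Fy=7.0692 x'=-2.9308 y'=-9.2327

F_att = 1/2·(g−p) = 1/2·(0,14) = (0.0000,7.0000)
o1: d²=196 > ρ²=56 → inactive
o2: d²=17 ≤ ρ²=56; F_rep = 20·(4,1)/17² = (0.2768,0.0692)
o3: d²=277 > ρ²=56 → inactive
F = F_att + ΣF_rep = (0.2768,7.0692)
p' = p + 1/4·F = (-2.9308,-9.2327)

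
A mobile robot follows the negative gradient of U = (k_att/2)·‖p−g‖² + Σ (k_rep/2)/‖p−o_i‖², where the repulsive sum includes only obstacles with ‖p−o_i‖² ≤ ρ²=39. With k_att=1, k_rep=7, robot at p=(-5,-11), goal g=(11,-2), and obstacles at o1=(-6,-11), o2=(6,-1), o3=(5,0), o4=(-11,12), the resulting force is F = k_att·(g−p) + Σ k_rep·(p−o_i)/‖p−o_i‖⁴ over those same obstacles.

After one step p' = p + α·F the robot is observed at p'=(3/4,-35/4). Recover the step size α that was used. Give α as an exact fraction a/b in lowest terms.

F_att = 1·(g−p) = 1·(16,9) = (16.0000,9.0000)
o1: d²=1 ≤ ρ²=39; F_rep = 7·(1,0)/1² = (7.0000,0.0000)
o2: d²=221 > ρ²=39 → inactive
o3: d²=221 > ρ²=39 → inactive
o4: d²=565 > ρ²=39 → inactive
F = F_att + ΣF_rep = (23.0000,9.0000)
Δp = p'−p = (5.7500,2.2500); α = Δx/Fx = (23/4) / (23) = 1/4
check: Δy/Fy = (9/4) / (9) = 1/4 ✓

α = 1/4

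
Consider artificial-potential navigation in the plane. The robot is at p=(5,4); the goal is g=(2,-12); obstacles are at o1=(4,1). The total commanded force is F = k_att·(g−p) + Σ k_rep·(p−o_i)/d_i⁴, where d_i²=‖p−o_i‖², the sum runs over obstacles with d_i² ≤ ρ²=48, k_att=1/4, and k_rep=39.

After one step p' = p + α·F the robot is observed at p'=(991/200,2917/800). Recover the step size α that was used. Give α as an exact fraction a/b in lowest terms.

F_att = 1/4·(g−p) = 1/4·(-3,-16) = (-0.7500,-4.0000)
o1: d²=10 ≤ ρ²=48; F_rep = 39·(1,3)/10² = (0.3900,1.1700)
F = F_att + ΣF_rep = (-0.3600,-2.8300)
Δp = p'−p = (-0.0450,-0.3538); α = Δx/Fx = (-9/200) / (-9/25) = 1/8
check: Δy/Fy = (-283/800) / (-283/100) = 1/8 ✓

α = 1/8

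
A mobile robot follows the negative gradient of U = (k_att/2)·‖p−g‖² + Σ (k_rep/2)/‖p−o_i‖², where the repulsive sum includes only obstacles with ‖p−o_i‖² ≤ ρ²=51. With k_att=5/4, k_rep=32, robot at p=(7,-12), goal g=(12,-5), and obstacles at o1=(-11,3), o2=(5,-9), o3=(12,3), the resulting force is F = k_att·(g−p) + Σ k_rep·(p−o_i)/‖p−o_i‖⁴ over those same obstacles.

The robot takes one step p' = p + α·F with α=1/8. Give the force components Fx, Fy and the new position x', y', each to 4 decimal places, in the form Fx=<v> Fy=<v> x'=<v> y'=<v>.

Fx=6.6287 Fy=8.1820 x'=7.8286 y'=-10.9773

F_att = 5/4·(g−p) = 5/4·(5,7) = (6.2500,8.7500)
o1: d²=549 > ρ²=51 → inactive
o2: d²=13 ≤ ρ²=51; F_rep = 32·(2,-3)/13² = (0.3787,-0.5680)
o3: d²=250 > ρ²=51 → inactive
F = F_att + ΣF_rep = (6.6287,8.1820)
p' = p + 1/8·F = (7.8286,-10.9773)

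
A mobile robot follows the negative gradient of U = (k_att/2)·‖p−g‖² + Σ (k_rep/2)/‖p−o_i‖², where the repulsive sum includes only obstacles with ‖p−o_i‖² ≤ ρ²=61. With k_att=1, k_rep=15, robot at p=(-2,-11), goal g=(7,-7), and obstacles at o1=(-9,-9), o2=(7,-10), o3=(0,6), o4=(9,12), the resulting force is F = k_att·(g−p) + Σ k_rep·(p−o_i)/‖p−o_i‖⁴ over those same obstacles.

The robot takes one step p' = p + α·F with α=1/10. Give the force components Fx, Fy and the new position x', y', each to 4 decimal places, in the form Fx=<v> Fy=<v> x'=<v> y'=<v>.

F_att = 1·(g−p) = 1·(9,4) = (9.0000,4.0000)
o1: d²=53 ≤ ρ²=61; F_rep = 15·(7,-2)/53² = (0.0374,-0.0107)
o2: d²=82 > ρ²=61 → inactive
o3: d²=293 > ρ²=61 → inactive
o4: d²=650 > ρ²=61 → inactive
F = F_att + ΣF_rep = (9.0374,3.9893)
p' = p + 1/10·F = (-1.0963,-10.6011)

Fx=9.0374 Fy=3.9893 x'=-1.0963 y'=-10.6011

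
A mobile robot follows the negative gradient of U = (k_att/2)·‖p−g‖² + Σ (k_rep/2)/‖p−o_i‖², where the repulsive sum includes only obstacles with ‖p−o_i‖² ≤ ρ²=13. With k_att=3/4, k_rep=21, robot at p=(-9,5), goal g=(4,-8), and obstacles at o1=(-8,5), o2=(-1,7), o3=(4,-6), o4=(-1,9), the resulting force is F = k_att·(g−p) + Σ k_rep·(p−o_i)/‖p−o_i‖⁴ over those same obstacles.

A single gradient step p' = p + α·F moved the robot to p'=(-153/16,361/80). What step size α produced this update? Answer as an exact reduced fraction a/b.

F_att = 3/4·(g−p) = 3/4·(13,-13) = (9.7500,-9.7500)
o1: d²=1 ≤ ρ²=13; F_rep = 21·(-1,0)/1² = (-21.0000,0.0000)
o2: d²=68 > ρ²=13 → inactive
o3: d²=290 > ρ²=13 → inactive
o4: d²=80 > ρ²=13 → inactive
F = F_att + ΣF_rep = (-11.2500,-9.7500)
Δp = p'−p = (-0.5625,-0.4875); α = Δx/Fx = (-9/16) / (-45/4) = 1/20
check: Δy/Fy = (-39/80) / (-39/4) = 1/20 ✓

α = 1/20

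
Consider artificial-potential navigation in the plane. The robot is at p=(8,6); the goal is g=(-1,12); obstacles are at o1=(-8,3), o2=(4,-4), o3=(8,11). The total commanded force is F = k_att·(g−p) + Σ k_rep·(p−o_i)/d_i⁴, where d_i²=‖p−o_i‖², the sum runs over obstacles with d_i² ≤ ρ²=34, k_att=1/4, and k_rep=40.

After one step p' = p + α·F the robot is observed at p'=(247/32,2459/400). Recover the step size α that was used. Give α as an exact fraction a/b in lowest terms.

F_att = 1/4·(g−p) = 1/4·(-9,6) = (-2.2500,1.5000)
o1: d²=265 > ρ²=34 → inactive
o2: d²=116 > ρ²=34 → inactive
o3: d²=25 ≤ ρ²=34; F_rep = 40·(0,-5)/25² = (0.0000,-0.3200)
F = F_att + ΣF_rep = (-2.2500,1.1800)
Δp = p'−p = (-0.2812,0.1475); α = Δx/Fx = (-9/32) / (-9/4) = 1/8
check: Δy/Fy = (59/400) / (59/50) = 1/8 ✓

α = 1/8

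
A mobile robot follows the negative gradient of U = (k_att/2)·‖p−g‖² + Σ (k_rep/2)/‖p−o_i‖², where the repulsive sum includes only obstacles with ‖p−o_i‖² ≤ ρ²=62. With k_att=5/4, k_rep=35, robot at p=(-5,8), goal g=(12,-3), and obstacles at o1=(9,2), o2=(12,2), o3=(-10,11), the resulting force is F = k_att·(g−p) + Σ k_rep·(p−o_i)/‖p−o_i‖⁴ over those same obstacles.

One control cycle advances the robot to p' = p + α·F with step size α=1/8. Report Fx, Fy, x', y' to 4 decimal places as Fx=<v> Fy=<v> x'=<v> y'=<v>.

Fx=21.4014 Fy=-13.8408 x'=-2.3248 y'=6.2699

F_att = 5/4·(g−p) = 5/4·(17,-11) = (21.2500,-13.7500)
o1: d²=232 > ρ²=62 → inactive
o2: d²=325 > ρ²=62 → inactive
o3: d²=34 ≤ ρ²=62; F_rep = 35·(5,-3)/34² = (0.1514,-0.0908)
F = F_att + ΣF_rep = (21.4014,-13.8408)
p' = p + 1/8·F = (-2.3248,6.2699)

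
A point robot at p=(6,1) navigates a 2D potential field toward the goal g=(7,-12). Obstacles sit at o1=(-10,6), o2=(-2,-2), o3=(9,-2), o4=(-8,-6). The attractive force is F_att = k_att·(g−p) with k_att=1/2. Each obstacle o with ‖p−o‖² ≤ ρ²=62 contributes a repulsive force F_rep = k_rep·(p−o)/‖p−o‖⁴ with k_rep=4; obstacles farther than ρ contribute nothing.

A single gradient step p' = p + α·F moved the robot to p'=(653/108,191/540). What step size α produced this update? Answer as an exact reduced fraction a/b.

α = 1/10

F_att = 1/2·(g−p) = 1/2·(1,-13) = (0.5000,-6.5000)
o1: d²=281 > ρ²=62 → inactive
o2: d²=73 > ρ²=62 → inactive
o3: d²=18 ≤ ρ²=62; F_rep = 4·(-3,3)/18² = (-0.0370,0.0370)
o4: d²=245 > ρ²=62 → inactive
F = F_att + ΣF_rep = (0.4630,-6.4630)
Δp = p'−p = (0.0463,-0.6463); α = Δx/Fx = (5/108) / (25/54) = 1/10
check: Δy/Fy = (-349/540) / (-349/54) = 1/10 ✓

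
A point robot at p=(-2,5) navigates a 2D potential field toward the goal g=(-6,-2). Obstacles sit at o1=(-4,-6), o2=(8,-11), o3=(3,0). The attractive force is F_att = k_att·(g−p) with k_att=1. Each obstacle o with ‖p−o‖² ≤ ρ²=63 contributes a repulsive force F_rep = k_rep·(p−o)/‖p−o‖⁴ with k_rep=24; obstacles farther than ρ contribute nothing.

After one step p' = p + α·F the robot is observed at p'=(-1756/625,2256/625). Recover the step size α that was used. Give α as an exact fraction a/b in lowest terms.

F_att = 1·(g−p) = 1·(-4,-7) = (-4.0000,-7.0000)
o1: d²=125 > ρ²=63 → inactive
o2: d²=356 > ρ²=63 → inactive
o3: d²=50 ≤ ρ²=63; F_rep = 24·(-5,5)/50² = (-0.0480,0.0480)
F = F_att + ΣF_rep = (-4.0480,-6.9520)
Δp = p'−p = (-0.8096,-1.3904); α = Δx/Fx = (-506/625) / (-506/125) = 1/5
check: Δy/Fy = (-869/625) / (-869/125) = 1/5 ✓

α = 1/5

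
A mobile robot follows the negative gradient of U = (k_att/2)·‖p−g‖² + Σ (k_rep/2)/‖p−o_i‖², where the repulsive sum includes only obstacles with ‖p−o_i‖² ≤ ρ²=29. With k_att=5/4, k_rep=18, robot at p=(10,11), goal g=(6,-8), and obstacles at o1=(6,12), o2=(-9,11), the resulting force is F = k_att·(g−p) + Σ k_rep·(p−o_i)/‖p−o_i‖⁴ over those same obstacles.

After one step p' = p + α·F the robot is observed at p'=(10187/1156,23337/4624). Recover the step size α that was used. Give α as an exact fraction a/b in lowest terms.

F_att = 5/4·(g−p) = 5/4·(-4,-19) = (-5.0000,-23.7500)
o1: d²=17 ≤ ρ²=29; F_rep = 18·(4,-1)/17² = (0.2491,-0.0623)
o2: d²=361 > ρ²=29 → inactive
F = F_att + ΣF_rep = (-4.7509,-23.8123)
Δp = p'−p = (-1.1877,-5.9531); α = Δx/Fx = (-1373/1156) / (-1373/289) = 1/4
check: Δy/Fy = (-27527/4624) / (-27527/1156) = 1/4 ✓

α = 1/4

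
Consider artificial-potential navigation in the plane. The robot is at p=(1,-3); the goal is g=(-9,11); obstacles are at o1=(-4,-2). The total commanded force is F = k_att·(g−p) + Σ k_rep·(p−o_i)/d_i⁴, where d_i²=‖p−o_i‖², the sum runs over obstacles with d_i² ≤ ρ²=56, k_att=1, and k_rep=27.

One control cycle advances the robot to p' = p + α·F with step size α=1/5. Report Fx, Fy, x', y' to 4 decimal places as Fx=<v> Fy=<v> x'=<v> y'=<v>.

Fx=-9.8003 Fy=13.9601 x'=-0.9601 y'=-0.2080

F_att = 1·(g−p) = 1·(-10,14) = (-10.0000,14.0000)
o1: d²=26 ≤ ρ²=56; F_rep = 27·(5,-1)/26² = (0.1997,-0.0399)
F = F_att + ΣF_rep = (-9.8003,13.9601)
p' = p + 1/5·F = (-0.9601,-0.2080)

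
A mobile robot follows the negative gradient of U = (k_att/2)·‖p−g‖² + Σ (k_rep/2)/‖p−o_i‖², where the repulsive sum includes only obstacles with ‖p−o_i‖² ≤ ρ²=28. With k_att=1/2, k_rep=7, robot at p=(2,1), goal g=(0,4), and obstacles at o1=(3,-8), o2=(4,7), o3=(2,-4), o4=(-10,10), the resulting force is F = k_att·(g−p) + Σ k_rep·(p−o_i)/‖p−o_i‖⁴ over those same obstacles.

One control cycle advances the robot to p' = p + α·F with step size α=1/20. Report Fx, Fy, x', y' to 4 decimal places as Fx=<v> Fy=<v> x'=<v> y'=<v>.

Fx=-1.0000 Fy=1.5560 x'=1.9500 y'=1.0778

F_att = 1/2·(g−p) = 1/2·(-2,3) = (-1.0000,1.5000)
o1: d²=82 > ρ²=28 → inactive
o2: d²=40 > ρ²=28 → inactive
o3: d²=25 ≤ ρ²=28; F_rep = 7·(0,5)/25² = (0.0000,0.0560)
o4: d²=225 > ρ²=28 → inactive
F = F_att + ΣF_rep = (-1.0000,1.5560)
p' = p + 1/20·F = (1.9500,1.0778)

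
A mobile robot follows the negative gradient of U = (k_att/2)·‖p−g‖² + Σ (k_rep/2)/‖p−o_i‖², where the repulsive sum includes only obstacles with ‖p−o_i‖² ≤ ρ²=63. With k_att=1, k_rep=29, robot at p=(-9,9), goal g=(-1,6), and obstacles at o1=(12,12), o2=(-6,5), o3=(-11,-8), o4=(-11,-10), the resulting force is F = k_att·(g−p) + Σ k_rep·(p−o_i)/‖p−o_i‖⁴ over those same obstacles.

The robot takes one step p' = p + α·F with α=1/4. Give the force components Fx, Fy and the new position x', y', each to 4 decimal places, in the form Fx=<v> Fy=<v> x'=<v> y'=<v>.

F_att = 1·(g−p) = 1·(8,-3) = (8.0000,-3.0000)
o1: d²=450 > ρ²=63 → inactive
o2: d²=25 ≤ ρ²=63; F_rep = 29·(-3,4)/25² = (-0.1392,0.1856)
o3: d²=293 > ρ²=63 → inactive
o4: d²=365 > ρ²=63 → inactive
F = F_att + ΣF_rep = (7.8608,-2.8144)
p' = p + 1/4·F = (-7.0348,8.2964)

Fx=7.8608 Fy=-2.8144 x'=-7.0348 y'=8.2964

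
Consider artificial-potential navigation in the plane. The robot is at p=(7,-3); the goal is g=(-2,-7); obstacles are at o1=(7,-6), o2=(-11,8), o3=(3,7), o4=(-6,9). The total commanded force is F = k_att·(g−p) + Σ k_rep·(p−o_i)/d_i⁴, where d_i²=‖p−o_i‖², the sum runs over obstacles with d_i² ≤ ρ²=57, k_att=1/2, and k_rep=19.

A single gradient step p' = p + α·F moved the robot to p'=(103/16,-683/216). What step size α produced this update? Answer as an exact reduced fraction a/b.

α = 1/8

F_att = 1/2·(g−p) = 1/2·(-9,-4) = (-4.5000,-2.0000)
o1: d²=9 ≤ ρ²=57; F_rep = 19·(0,3)/9² = (0.0000,0.7037)
o2: d²=445 > ρ²=57 → inactive
o3: d²=116 > ρ²=57 → inactive
o4: d²=313 > ρ²=57 → inactive
F = F_att + ΣF_rep = (-4.5000,-1.2963)
Δp = p'−p = (-0.5625,-0.1620); α = Δx/Fx = (-9/16) / (-9/2) = 1/8
check: Δy/Fy = (-35/216) / (-35/27) = 1/8 ✓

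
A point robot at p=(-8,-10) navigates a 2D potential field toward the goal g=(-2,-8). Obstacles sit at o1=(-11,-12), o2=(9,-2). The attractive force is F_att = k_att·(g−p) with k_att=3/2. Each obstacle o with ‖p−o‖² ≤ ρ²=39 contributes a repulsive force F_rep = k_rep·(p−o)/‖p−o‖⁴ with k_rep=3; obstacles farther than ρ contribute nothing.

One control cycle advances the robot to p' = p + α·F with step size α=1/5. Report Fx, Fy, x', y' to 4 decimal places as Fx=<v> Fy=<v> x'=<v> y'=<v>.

F_att = 3/2·(g−p) = 3/2·(6,2) = (9.0000,3.0000)
o1: d²=13 ≤ ρ²=39; F_rep = 3·(3,2)/13² = (0.0533,0.0355)
o2: d²=353 > ρ²=39 → inactive
F = F_att + ΣF_rep = (9.0533,3.0355)
p' = p + 1/5·F = (-6.1893,-9.3929)

Fx=9.0533 Fy=3.0355 x'=-6.1893 y'=-9.3929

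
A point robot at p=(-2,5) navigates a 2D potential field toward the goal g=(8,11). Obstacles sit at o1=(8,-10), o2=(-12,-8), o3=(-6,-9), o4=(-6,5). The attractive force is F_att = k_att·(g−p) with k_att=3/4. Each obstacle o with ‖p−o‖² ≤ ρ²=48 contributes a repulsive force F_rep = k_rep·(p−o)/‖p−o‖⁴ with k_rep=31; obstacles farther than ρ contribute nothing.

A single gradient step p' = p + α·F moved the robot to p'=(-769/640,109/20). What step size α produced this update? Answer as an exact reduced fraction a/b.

α = 1/10

F_att = 3/4·(g−p) = 3/4·(10,6) = (7.5000,4.5000)
o1: d²=325 > ρ²=48 → inactive
o2: d²=269 > ρ²=48 → inactive
o3: d²=212 > ρ²=48 → inactive
o4: d²=16 ≤ ρ²=48; F_rep = 31·(4,0)/16² = (0.4844,0.0000)
F = F_att + ΣF_rep = (7.9844,4.5000)
Δp = p'−p = (0.7984,0.4500); α = Δx/Fx = (511/640) / (511/64) = 1/10
check: Δy/Fy = (9/20) / (9/2) = 1/10 ✓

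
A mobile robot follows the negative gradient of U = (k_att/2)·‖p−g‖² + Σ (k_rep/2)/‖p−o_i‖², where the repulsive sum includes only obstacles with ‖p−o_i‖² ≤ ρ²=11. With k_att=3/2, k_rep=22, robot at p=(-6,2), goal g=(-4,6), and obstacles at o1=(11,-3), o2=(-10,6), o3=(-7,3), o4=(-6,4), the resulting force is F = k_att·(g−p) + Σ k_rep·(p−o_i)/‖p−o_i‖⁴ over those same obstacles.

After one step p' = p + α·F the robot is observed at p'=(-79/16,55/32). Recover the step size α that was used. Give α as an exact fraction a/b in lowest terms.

F_att = 3/2·(g−p) = 3/2·(2,4) = (3.0000,6.0000)
o1: d²=314 > ρ²=11 → inactive
o2: d²=32 > ρ²=11 → inactive
o3: d²=2 ≤ ρ²=11; F_rep = 22·(1,-1)/2² = (5.5000,-5.5000)
o4: d²=4 ≤ ρ²=11; F_rep = 22·(0,-2)/4² = (0.0000,-2.7500)
F = F_att + ΣF_rep = (8.5000,-2.2500)
Δp = p'−p = (1.0625,-0.2812); α = Δx/Fx = (17/16) / (17/2) = 1/8
check: Δy/Fy = (-9/32) / (-9/4) = 1/8 ✓

α = 1/8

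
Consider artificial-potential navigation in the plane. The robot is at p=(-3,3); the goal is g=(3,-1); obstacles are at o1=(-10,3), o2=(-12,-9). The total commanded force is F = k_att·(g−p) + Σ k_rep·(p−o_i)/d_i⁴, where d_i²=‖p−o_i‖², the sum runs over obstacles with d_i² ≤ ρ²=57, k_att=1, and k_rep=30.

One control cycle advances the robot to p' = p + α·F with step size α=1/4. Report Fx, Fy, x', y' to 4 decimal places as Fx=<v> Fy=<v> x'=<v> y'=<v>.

Fx=6.0875 Fy=-4.0000 x'=-1.4781 y'=2.0000

F_att = 1·(g−p) = 1·(6,-4) = (6.0000,-4.0000)
o1: d²=49 ≤ ρ²=57; F_rep = 30·(7,0)/49² = (0.0875,0.0000)
o2: d²=225 > ρ²=57 → inactive
F = F_att + ΣF_rep = (6.0875,-4.0000)
p' = p + 1/4·F = (-1.4781,2.0000)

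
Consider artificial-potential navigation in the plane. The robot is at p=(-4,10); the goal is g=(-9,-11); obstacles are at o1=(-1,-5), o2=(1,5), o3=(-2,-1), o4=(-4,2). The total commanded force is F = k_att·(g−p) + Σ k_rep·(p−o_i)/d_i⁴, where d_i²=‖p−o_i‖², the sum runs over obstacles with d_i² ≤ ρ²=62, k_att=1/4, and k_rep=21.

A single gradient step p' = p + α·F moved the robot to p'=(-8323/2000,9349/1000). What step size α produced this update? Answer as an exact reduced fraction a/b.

F_att = 1/4·(g−p) = 1/4·(-5,-21) = (-1.2500,-5.2500)
o1: d²=234 > ρ²=62 → inactive
o2: d²=50 ≤ ρ²=62; F_rep = 21·(-5,5)/50² = (-0.0420,0.0420)
o3: d²=125 > ρ²=62 → inactive
o4: d²=64 > ρ²=62 → inactive
F = F_att + ΣF_rep = (-1.2920,-5.2080)
Δp = p'−p = (-0.1615,-0.6510); α = Δx/Fx = (-323/2000) / (-323/250) = 1/8
check: Δy/Fy = (-651/1000) / (-651/125) = 1/8 ✓

α = 1/8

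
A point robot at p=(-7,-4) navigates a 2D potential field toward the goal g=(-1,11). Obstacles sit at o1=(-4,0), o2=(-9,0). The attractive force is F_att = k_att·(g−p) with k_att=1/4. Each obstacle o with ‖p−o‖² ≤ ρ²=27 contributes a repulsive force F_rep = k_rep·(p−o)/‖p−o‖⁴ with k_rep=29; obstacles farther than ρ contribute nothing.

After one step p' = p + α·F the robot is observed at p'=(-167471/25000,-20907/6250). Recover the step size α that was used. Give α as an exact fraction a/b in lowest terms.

α = 1/5

F_att = 1/4·(g−p) = 1/4·(6,15) = (1.5000,3.7500)
o1: d²=25 ≤ ρ²=27; F_rep = 29·(-3,-4)/25² = (-0.1392,-0.1856)
o2: d²=20 ≤ ρ²=27; F_rep = 29·(2,-4)/20² = (0.1450,-0.2900)
F = F_att + ΣF_rep = (1.5058,3.2744)
Δp = p'−p = (0.3012,0.6549); α = Δx/Fx = (7529/25000) / (7529/5000) = 1/5
check: Δy/Fy = (4093/6250) / (4093/1250) = 1/5 ✓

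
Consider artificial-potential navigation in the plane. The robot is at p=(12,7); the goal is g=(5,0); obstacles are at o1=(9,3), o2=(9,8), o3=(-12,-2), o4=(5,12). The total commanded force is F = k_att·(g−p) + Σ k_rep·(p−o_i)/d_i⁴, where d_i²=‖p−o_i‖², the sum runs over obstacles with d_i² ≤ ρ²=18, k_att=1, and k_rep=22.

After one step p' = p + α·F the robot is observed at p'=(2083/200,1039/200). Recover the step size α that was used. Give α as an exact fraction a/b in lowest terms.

F_att = 1·(g−p) = 1·(-7,-7) = (-7.0000,-7.0000)
o1: d²=25 > ρ²=18 → inactive
o2: d²=10 ≤ ρ²=18; F_rep = 22·(3,-1)/10² = (0.6600,-0.2200)
o3: d²=657 > ρ²=18 → inactive
o4: d²=74 > ρ²=18 → inactive
F = F_att + ΣF_rep = (-6.3400,-7.2200)
Δp = p'−p = (-1.5850,-1.8050); α = Δx/Fx = (-317/200) / (-317/50) = 1/4
check: Δy/Fy = (-361/200) / (-361/50) = 1/4 ✓

α = 1/4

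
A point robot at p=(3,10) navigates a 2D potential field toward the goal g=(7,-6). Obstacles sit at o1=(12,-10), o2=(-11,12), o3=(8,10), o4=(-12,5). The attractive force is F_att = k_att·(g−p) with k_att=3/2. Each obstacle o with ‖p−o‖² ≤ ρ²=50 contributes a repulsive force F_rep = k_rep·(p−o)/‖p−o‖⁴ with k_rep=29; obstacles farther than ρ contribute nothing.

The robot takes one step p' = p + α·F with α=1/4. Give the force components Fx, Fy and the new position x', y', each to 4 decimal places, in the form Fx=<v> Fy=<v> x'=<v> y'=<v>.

F_att = 3/2·(g−p) = 3/2·(4,-16) = (6.0000,-24.0000)
o1: d²=481 > ρ²=50 → inactive
o2: d²=200 > ρ²=50 → inactive
o3: d²=25 ≤ ρ²=50; F_rep = 29·(-5,0)/25² = (-0.2320,0.0000)
o4: d²=250 > ρ²=50 → inactive
F = F_att + ΣF_rep = (5.7680,-24.0000)
p' = p + 1/4·F = (4.4420,4.0000)

Fx=5.7680 Fy=-24.0000 x'=4.4420 y'=4.0000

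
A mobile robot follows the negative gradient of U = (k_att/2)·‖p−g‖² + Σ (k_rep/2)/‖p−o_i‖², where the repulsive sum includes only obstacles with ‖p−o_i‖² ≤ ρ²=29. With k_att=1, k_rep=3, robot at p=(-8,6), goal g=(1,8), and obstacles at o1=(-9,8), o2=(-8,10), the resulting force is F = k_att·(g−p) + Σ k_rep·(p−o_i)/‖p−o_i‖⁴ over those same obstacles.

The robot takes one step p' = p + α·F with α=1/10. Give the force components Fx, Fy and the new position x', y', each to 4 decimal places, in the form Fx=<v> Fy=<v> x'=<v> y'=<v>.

F_att = 1·(g−p) = 1·(9,2) = (9.0000,2.0000)
o1: d²=5 ≤ ρ²=29; F_rep = 3·(1,-2)/5² = (0.1200,-0.2400)
o2: d²=16 ≤ ρ²=29; F_rep = 3·(0,-4)/16² = (0.0000,-0.0469)
F = F_att + ΣF_rep = (9.1200,1.7131)
p' = p + 1/10·F = (-7.0880,6.1713)

Fx=9.1200 Fy=1.7131 x'=-7.0880 y'=6.1713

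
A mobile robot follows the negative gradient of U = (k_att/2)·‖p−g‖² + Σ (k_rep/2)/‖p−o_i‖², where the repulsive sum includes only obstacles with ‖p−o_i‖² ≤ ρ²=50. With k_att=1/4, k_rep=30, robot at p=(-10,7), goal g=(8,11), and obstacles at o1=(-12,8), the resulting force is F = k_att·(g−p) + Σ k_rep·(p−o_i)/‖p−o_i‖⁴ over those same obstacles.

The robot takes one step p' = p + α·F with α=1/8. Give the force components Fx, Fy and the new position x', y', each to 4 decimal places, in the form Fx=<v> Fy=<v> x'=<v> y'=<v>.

F_att = 1/4·(g−p) = 1/4·(18,4) = (4.5000,1.0000)
o1: d²=5 ≤ ρ²=50; F_rep = 30·(2,-1)/5² = (2.4000,-1.2000)
F = F_att + ΣF_rep = (6.9000,-0.2000)
p' = p + 1/8·F = (-9.1375,6.9750)

Fx=6.9000 Fy=-0.2000 x'=-9.1375 y'=6.9750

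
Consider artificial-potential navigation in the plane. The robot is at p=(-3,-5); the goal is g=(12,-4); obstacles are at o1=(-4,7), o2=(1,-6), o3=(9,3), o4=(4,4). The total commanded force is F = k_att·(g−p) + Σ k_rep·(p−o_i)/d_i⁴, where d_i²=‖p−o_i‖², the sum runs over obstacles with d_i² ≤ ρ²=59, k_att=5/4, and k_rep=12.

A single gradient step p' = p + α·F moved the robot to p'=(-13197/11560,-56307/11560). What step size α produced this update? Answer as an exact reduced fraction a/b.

α = 1/10

F_att = 5/4·(g−p) = 5/4·(15,1) = (18.7500,1.2500)
o1: d²=145 > ρ²=59 → inactive
o2: d²=17 ≤ ρ²=59; F_rep = 12·(-4,1)/17² = (-0.1661,0.0415)
o3: d²=208 > ρ²=59 → inactive
o4: d²=130 > ρ²=59 → inactive
F = F_att + ΣF_rep = (18.5839,1.2915)
Δp = p'−p = (1.8584,0.1292); α = Δx/Fx = (21483/11560) / (21483/1156) = 1/10
check: Δy/Fy = (1493/11560) / (1493/1156) = 1/10 ✓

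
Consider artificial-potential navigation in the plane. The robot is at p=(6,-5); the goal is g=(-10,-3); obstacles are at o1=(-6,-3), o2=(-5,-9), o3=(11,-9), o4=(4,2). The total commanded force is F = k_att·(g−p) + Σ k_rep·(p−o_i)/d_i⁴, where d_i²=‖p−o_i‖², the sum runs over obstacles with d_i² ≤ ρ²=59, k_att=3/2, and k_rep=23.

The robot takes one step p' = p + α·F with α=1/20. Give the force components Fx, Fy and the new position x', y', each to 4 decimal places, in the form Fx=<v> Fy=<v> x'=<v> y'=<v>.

Fx=-24.0520 Fy=2.9974 x'=4.7974 y'=-4.8501

F_att = 3/2·(g−p) = 3/2·(-16,2) = (-24.0000,3.0000)
o1: d²=148 > ρ²=59 → inactive
o2: d²=137 > ρ²=59 → inactive
o3: d²=41 ≤ ρ²=59; F_rep = 23·(-5,4)/41² = (-0.0684,0.0547)
o4: d²=53 ≤ ρ²=59; F_rep = 23·(2,-7)/53² = (0.0164,-0.0573)
F = F_att + ΣF_rep = (-24.0520,2.9974)
p' = p + 1/20·F = (4.7974,-4.8501)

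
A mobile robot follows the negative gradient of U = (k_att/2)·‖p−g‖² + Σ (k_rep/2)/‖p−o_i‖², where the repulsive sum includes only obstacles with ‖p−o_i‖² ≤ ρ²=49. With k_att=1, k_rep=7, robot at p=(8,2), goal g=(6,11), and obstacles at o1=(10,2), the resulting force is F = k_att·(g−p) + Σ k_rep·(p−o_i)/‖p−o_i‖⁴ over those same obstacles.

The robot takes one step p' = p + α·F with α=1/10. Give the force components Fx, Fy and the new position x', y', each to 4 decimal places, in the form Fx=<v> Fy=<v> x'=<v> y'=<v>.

F_att = 1·(g−p) = 1·(-2,9) = (-2.0000,9.0000)
o1: d²=4 ≤ ρ²=49; F_rep = 7·(-2,0)/4² = (-0.8750,0.0000)
F = F_att + ΣF_rep = (-2.8750,9.0000)
p' = p + 1/10·F = (7.7125,2.9000)

Fx=-2.8750 Fy=9.0000 x'=7.7125 y'=2.9000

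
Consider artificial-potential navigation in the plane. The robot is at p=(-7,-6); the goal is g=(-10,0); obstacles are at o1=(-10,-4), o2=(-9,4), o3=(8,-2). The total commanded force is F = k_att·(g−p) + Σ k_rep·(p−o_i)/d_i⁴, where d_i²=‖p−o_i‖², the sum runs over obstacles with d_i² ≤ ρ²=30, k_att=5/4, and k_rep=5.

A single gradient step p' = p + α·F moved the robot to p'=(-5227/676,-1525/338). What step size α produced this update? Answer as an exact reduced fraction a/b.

α = 1/5

F_att = 5/4·(g−p) = 5/4·(-3,6) = (-3.7500,7.5000)
o1: d²=13 ≤ ρ²=30; F_rep = 5·(3,-2)/13² = (0.0888,-0.0592)
o2: d²=104 > ρ²=30 → inactive
o3: d²=241 > ρ²=30 → inactive
F = F_att + ΣF_rep = (-3.6612,7.4408)
Δp = p'−p = (-0.7322,1.4882); α = Δx/Fx = (-495/676) / (-2475/676) = 1/5
check: Δy/Fy = (503/338) / (2515/338) = 1/5 ✓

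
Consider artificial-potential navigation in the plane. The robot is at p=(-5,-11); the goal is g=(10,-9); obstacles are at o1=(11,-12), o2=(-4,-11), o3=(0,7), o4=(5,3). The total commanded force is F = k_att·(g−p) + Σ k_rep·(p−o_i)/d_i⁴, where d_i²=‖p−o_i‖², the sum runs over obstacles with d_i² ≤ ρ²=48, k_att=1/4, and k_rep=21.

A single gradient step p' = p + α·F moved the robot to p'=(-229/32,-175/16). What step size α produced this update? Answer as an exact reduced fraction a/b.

α = 1/8

F_att = 1/4·(g−p) = 1/4·(15,2) = (3.7500,0.5000)
o1: d²=257 > ρ²=48 → inactive
o2: d²=1 ≤ ρ²=48; F_rep = 21·(-1,0)/1² = (-21.0000,0.0000)
o3: d²=349 > ρ²=48 → inactive
o4: d²=296 > ρ²=48 → inactive
F = F_att + ΣF_rep = (-17.2500,0.5000)
Δp = p'−p = (-2.1562,0.0625); α = Δx/Fx = (-69/32) / (-69/4) = 1/8
check: Δy/Fy = (1/16) / (1/2) = 1/8 ✓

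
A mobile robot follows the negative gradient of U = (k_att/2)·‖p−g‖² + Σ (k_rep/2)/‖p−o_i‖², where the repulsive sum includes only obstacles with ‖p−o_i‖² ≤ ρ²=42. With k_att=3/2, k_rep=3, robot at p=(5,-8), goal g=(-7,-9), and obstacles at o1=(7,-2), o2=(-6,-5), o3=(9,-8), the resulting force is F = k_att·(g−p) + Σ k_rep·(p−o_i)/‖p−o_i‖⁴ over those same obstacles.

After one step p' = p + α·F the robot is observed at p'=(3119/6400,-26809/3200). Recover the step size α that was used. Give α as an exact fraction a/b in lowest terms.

α = 1/4

F_att = 3/2·(g−p) = 3/2·(-12,-1) = (-18.0000,-1.5000)
o1: d²=40 ≤ ρ²=42; F_rep = 3·(-2,-6)/40² = (-0.0037,-0.0112)
o2: d²=130 > ρ²=42 → inactive
o3: d²=16 ≤ ρ²=42; F_rep = 3·(-4,0)/16² = (-0.0469,0.0000)
F = F_att + ΣF_rep = (-18.0506,-1.5112)
Δp = p'−p = (-4.5127,-0.3778); α = Δx/Fx = (-28881/6400) / (-28881/1600) = 1/4
check: Δy/Fy = (-1209/3200) / (-1209/800) = 1/4 ✓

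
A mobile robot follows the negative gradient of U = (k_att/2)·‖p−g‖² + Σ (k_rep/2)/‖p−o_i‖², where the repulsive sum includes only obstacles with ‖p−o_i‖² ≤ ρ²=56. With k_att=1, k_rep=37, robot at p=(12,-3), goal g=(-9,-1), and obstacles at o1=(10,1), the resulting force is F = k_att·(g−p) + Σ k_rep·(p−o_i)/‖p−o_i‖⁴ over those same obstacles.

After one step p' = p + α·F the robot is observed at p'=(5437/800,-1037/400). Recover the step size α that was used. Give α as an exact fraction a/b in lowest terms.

α = 1/4

F_att = 1·(g−p) = 1·(-21,2) = (-21.0000,2.0000)
o1: d²=20 ≤ ρ²=56; F_rep = 37·(2,-4)/20² = (0.1850,-0.3700)
F = F_att + ΣF_rep = (-20.8150,1.6300)
Δp = p'−p = (-5.2038,0.4075); α = Δx/Fx = (-4163/800) / (-4163/200) = 1/4
check: Δy/Fy = (163/400) / (163/100) = 1/4 ✓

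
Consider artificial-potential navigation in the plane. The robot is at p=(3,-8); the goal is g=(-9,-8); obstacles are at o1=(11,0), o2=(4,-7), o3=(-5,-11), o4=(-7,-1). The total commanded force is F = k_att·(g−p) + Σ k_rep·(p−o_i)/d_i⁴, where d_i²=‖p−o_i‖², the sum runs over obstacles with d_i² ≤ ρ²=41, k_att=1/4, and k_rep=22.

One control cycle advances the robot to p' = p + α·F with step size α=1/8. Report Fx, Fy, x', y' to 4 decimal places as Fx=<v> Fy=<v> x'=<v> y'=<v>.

Fx=-8.5000 Fy=-5.5000 x'=1.9375 y'=-8.6875

F_att = 1/4·(g−p) = 1/4·(-12,0) = (-3.0000,0.0000)
o1: d²=128 > ρ²=41 → inactive
o2: d²=2 ≤ ρ²=41; F_rep = 22·(-1,-1)/2² = (-5.5000,-5.5000)
o3: d²=73 > ρ²=41 → inactive
o4: d²=149 > ρ²=41 → inactive
F = F_att + ΣF_rep = (-8.5000,-5.5000)
p' = p + 1/8·F = (1.9375,-8.6875)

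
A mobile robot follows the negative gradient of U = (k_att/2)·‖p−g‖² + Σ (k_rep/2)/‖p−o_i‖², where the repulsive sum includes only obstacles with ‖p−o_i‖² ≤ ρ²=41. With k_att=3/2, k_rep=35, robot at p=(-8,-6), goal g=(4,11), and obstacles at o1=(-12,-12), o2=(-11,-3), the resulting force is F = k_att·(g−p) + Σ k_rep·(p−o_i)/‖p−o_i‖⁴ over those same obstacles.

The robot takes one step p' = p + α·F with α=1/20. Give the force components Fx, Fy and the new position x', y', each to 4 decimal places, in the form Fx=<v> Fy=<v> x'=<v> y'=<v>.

Fx=18.3241 Fy=25.1759 x'=-7.0838 y'=-4.7412

F_att = 3/2·(g−p) = 3/2·(12,17) = (18.0000,25.5000)
o1: d²=52 > ρ²=41 → inactive
o2: d²=18 ≤ ρ²=41; F_rep = 35·(3,-3)/18² = (0.3241,-0.3241)
F = F_att + ΣF_rep = (18.3241,25.1759)
p' = p + 1/20·F = (-7.0838,-4.7412)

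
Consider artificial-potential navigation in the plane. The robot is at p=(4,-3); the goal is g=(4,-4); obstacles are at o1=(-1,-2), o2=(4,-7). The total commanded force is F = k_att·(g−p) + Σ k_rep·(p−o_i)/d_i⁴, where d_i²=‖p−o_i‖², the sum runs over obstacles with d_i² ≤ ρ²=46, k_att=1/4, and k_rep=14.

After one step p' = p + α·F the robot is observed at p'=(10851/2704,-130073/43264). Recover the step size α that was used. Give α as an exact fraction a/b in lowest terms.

α = 1/8

F_att = 1/4·(g−p) = 1/4·(0,-1) = (0.0000,-0.2500)
o1: d²=26 ≤ ρ²=46; F_rep = 14·(5,-1)/26² = (0.1036,-0.0207)
o2: d²=16 ≤ ρ²=46; F_rep = 14·(0,4)/16² = (0.0000,0.2188)
F = F_att + ΣF_rep = (0.1036,-0.0520)
Δp = p'−p = (0.0129,-0.0065); α = Δx/Fx = (35/2704) / (35/338) = 1/8
check: Δy/Fy = (-281/43264) / (-281/5408) = 1/8 ✓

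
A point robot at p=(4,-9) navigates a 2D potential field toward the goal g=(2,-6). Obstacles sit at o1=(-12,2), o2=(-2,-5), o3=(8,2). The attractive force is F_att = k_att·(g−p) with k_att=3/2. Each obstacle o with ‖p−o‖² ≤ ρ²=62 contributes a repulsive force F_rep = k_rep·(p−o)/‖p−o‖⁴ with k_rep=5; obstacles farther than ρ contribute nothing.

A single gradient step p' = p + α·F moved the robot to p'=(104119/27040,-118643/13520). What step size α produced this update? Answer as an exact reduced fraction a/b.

F_att = 3/2·(g−p) = 3/2·(-2,3) = (-3.0000,4.5000)
o1: d²=377 > ρ²=62 → inactive
o2: d²=52 ≤ ρ²=62; F_rep = 5·(6,-4)/52² = (0.0111,-0.0074)
o3: d²=137 > ρ²=62 → inactive
F = F_att + ΣF_rep = (-2.9889,4.4926)
Δp = p'−p = (-0.1494,0.2246); α = Δx/Fx = (-4041/27040) / (-4041/1352) = 1/20
check: Δy/Fy = (3037/13520) / (3037/676) = 1/20 ✓

α = 1/20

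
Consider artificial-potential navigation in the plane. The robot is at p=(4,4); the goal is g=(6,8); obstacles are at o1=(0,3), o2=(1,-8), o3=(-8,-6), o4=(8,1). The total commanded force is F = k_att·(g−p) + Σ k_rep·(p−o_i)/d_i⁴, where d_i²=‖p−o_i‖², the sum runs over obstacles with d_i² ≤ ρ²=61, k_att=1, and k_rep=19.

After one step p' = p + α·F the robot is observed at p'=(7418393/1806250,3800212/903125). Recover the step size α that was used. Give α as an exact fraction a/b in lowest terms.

F_att = 1·(g−p) = 1·(2,4) = (2.0000,4.0000)
o1: d²=17 ≤ ρ²=61; F_rep = 19·(4,1)/17² = (0.2630,0.0657)
o2: d²=153 > ρ²=61 → inactive
o3: d²=244 > ρ²=61 → inactive
o4: d²=25 ≤ ρ²=61; F_rep = 19·(-4,3)/25² = (-0.1216,0.0912)
F = F_att + ΣF_rep = (2.1414,4.1569)
Δp = p'−p = (0.1071,0.2078); α = Δx/Fx = (193393/1806250) / (386786/180625) = 1/20
check: Δy/Fy = (187712/903125) / (750848/180625) = 1/20 ✓

α = 1/20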